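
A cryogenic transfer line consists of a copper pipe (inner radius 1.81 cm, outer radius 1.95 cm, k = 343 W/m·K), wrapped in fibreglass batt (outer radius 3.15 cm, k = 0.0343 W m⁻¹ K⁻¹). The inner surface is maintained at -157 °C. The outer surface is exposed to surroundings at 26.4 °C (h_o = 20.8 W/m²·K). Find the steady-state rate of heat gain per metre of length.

Resistance network (inner→outer):
  R'_copper = ln(0.0195/0.0181)/(2πk) = 0.07450/(2π·343) = 3.457×10^-5 m·K/W
  R'_fibreglass batt = ln(0.0315/0.0195)/(2πk) = 0.4796/(2π·0.0343) = 2.225 m·K/W
  R'_conv,out = 1/(2πr h) = 1/(2π·0.0315·20.8) = 0.2429 m·K/W
ΣR = 3.457×10^-5 + 2.225 + 0.2429 = 2.468 m·K/W
Q' = ΔT/ΣR = (-157 °C − 26.4 °C)/2.468 = -74.3 W/m
(Negative Q' ⇒ heat flows inward; heat gain = 74.3 W/m.)

Q' = 74.3 W/m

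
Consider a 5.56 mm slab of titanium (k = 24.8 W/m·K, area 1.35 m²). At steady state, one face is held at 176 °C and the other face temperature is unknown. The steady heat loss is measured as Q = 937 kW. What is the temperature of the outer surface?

Series resistances:
  R_titanium = L/(kA) = 0.00556/(24.8·1.35) = 1.661×10^-4 K/W
ΣR = 1.661×10^-4 K/W
ΔT = Q·ΣR = 9.37×10^5 × 1.661×10^-4 = 155.6 K
Heat flows outward, so T_out = T_in − ΔT = 176 − 155.6 = 20.4 °C

T_out = 20.4 °C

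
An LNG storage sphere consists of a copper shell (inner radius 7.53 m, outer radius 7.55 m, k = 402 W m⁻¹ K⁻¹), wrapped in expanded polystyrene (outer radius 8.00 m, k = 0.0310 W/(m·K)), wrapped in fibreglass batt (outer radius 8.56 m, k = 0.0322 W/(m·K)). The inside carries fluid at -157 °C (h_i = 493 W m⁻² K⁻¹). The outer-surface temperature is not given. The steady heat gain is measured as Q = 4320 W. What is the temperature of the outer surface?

T_out = 12.9 °C

Sum the resistances:
  R_conv,in = 1/(4πr²h) = 1/(4π·7.53²·493) = 2.847×10^-6 K/W
  R_copper = (1/7.53 − 1/7.55)/(4πk) = 3.518×10^-4/(4π·402) = 6.964×10^-8 K/W
  R_expanded polystyrene = (1/7.55 − 1/8.00)/(4πk) = 0.007450/(4π·0.0310) = 0.01913 K/W
  R_fibreglass batt = (1/8.00 − 1/8.56)/(4πk) = 0.008178/(4π·0.0322) = 0.02021 K/W
ΣR = 0.03934 K/W
ΔT = Q·ΣR = 4320 × 0.03934 = 169.9 K
Heat flows inward, so T_out = T_in + ΔT = -157 + 169.9 = 12.9 °C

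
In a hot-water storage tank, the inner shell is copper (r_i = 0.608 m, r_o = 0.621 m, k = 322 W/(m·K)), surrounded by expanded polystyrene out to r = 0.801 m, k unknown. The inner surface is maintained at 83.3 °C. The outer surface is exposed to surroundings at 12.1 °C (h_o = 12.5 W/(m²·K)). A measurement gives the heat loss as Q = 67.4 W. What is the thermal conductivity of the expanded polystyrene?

k = 0.0275 W/m·K

ΣR = ΔT/Q = |83.3 − 12.1|/67.4 = 1.056 K/W
Known resistances:
  R_copper = (1/0.608 − 1/0.621)/(4πk) = 0.03443/(4π·322) = 8.509×10^-6 K/W
  R_conv,out = 1/(4πr²h) = 1/(4π·0.801²·12.5) = 0.009922 K/W
R_expanded polystyrene = ΣR − ΣR_known = 1.056 − 0.009931 = 1.046 K/W
(1/r₁−1/r₂)/(4πk) = 1.046 ⇒ k = 0.3619/(4π·1.046) = 0.0275 W/m·K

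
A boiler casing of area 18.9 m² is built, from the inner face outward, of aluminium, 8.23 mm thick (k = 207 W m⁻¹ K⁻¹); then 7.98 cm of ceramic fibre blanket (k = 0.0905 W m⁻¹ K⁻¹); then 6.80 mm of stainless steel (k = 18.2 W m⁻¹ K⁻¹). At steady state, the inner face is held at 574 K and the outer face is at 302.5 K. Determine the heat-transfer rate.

Resistance network (inner→outer):
  R_aluminium = L/(kA) = 0.00823/(207·18.9) = 2.104×10^-6 K/W
  R_ceramic fibre blanket = L/(kA) = 0.0798/(0.0905·18.9) = 0.04665 K/W
  R_stainless steel = L/(kA) = 0.00680/(18.2·18.9) = 1.977×10^-5 K/W
ΣR = 2.104×10^-6 + 0.04665 + 1.977×10^-5 = 0.04667 K/W
Q = ΔT/ΣR = (574 K − 302.5 K)/0.04667 = 5820 W

Q = 5820 W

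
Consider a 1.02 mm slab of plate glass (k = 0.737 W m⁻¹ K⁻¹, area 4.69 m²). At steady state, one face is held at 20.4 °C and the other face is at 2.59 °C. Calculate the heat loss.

Q = kA·ΔT/L = 0.737 × 4.69 × |20.4 °C − 2.59 °C| / 0.00102 = 60400 W

Q = 60.4 kW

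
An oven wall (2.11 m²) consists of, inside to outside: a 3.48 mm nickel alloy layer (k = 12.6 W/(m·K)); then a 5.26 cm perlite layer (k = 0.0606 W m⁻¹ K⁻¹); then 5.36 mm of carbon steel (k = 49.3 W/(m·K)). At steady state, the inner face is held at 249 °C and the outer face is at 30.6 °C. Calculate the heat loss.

Series thermal resistances, inner to outer:
  R_nickel alloy = L/(kA) = 0.00348/(12.6·2.11) = 1.309×10^-4 K/W
  R_perlite = L/(kA) = 0.0526/(0.0606·2.11) = 0.4114 K/W
  R_carbon steel = L/(kA) = 0.00536/(49.3·2.11) = 5.153×10^-5 K/W
ΣR = 1.309×10^-4 + 0.4114 + 5.153×10^-5 = 0.4116 K/W
Q = ΔT/ΣR = (249 °C − 30.6 °C)/0.4116 = 531 W

Q = 531 W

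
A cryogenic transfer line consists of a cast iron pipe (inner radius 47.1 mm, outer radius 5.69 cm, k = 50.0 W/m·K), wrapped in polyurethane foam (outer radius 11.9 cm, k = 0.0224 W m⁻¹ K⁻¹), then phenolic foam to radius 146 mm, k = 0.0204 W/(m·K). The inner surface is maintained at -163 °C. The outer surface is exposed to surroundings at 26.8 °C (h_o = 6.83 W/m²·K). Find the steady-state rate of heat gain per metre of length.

Q' = 27.1 W/m

Resistance network (inner→outer):
  R'_cast iron = ln(0.0569/0.0471)/(2πk) = 0.1890/(2π·50.0) = 6.017×10^-4 m·K/W
  R'_polyurethane foam = ln(0.119/0.0569)/(2πk) = 0.7378/(2π·0.0224) = 5.242 m·K/W
  R'_phenolic foam = ln(0.146/0.119)/(2πk) = 0.2045/(2π·0.0204) = 1.595 m·K/W
  R'_conv,out = 1/(2πr h) = 1/(2π·0.146·6.83) = 0.1596 m·K/W
ΣR = 6.017×10^-4 + 5.242 + 1.595 + 0.1596 = 6.997 m·K/W
Q' = ΔT/ΣR = (-163 °C − 26.8 °C)/6.997 = -27.1 W/m
(Negative Q' ⇒ heat flows inward; heat gain = 27.1 W/m.)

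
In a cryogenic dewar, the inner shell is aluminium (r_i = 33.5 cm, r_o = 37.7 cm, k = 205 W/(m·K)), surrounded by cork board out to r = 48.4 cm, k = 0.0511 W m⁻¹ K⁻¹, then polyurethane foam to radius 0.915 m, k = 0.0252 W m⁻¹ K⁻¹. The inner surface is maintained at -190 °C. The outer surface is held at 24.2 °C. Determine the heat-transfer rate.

Resistance network (inner→outer):
  R_aluminium = (1/0.335 − 1/0.377)/(4πk) = 0.3326/(4π·205) = 1.291×10^-4 K/W
  R_cork board = (1/0.377 − 1/0.484)/(4πk) = 0.5864/(4π·0.0511) = 0.9132 K/W
  R_polyurethane foam = (1/0.484 − 1/0.915)/(4πk) = 0.9732/(4π·0.0252) = 3.073 K/W
ΣR = 1.291×10^-4 + 0.9132 + 3.073 = 3.986 K/W
Q = ΔT/ΣR = (-190 °C − 24.2 °C)/3.986 = -53.7 W
(Negative Q ⇒ heat flows inward; heat gain = 53.7 W.)

Q = 53.7 W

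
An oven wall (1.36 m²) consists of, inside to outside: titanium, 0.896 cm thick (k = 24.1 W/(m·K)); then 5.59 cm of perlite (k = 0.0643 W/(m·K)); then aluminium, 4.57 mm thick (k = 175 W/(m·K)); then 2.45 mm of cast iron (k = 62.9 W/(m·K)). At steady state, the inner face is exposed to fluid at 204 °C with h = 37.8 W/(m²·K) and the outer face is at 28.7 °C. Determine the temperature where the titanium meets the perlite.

Series thermal resistances, inner to outer:
  R_conv,in = 1/(hA) = 1/(37.8·1.36) = 0.01945 K/W
  R_titanium = L/(kA) = 0.00896/(24.1·1.36) = 2.734×10^-4 K/W
  R_perlite = L/(kA) = 0.0559/(0.0643·1.36) = 0.6392 K/W
  R_aluminium = L/(kA) = 0.00457/(175·1.36) = 1.920×10^-5 K/W
  R_cast iron = L/(kA) = 0.00245/(62.9·1.36) = 2.864×10^-5 K/W
ΣR = 0.01945 + 2.734×10^-4 + 0.6392 + 1.920×10^-5 + 2.864×10^-5 = 0.6590 K/W
Q = ΔT/ΣR = (204 °C − 28.7 °C)/0.6590 = 266.0 W
From the inner boundary to the titanium/perlite interface, ΣR_partial = 0.01972 K/W.
T_interface = T_in − Q·ΣR_partial = 204 °C − (266.0)(0.01972) = 199 °C

T = 199 °C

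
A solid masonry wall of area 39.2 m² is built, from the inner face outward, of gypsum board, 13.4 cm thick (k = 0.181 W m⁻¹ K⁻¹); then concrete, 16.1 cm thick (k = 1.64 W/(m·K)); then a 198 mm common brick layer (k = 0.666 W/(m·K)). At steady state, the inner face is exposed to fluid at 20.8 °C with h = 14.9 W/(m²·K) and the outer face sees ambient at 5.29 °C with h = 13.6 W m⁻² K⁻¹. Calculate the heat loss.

Treat each layer as a resistance in series:
  R_conv,in = 1/(hA) = 1/(14.9·39.2) = 0.001712 K/W
  R_gypsum board = L/(kA) = 0.134/(0.181·39.2) = 0.01889 K/W
  R_concrete = L/(kA) = 0.161/(1.64·39.2) = 0.002504 K/W
  R_common brick = L/(kA) = 0.198/(0.666·39.2) = 0.007584 K/W
  R_conv,out = 1/(hA) = 1/(13.6·39.2) = 0.001876 K/W
ΣR = 0.001712 + 0.01889 + 0.002504 + 0.007584 + 0.001876 = 0.03257 K/W
Q = ΔT/ΣR = (20.8 °C − 5.29 °C)/0.03257 = 476 W

Q = 476 W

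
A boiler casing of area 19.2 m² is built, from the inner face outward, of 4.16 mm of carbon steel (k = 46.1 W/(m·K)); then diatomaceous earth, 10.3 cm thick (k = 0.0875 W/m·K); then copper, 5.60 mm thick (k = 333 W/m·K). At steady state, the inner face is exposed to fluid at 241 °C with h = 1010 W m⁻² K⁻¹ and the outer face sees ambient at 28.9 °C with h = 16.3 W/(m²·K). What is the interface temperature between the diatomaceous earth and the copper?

Series thermal resistances, inner to outer:
  R_conv,in = 1/(hA) = 1/(1010·19.2) = 5.157×10^-5 K/W
  R_carbon steel = L/(kA) = 0.00416/(46.1·19.2) = 4.700×10^-6 K/W
  R_diatomaceous earth = L/(kA) = 0.103/(0.0875·19.2) = 0.06131 K/W
  R_copper = L/(kA) = 0.00560/(333·19.2) = 8.759×10^-7 K/W
  R_conv,out = 1/(hA) = 1/(16.3·19.2) = 0.003195 K/W
ΣR = 5.157×10^-5 + 4.700×10^-6 + 0.06131 + 8.759×10^-7 + 0.003195 = 0.06456 K/W
Q = ΔT/ΣR = (241 °C − 28.9 °C)/0.06456 = 3285 W
From the inner boundary to the diatomaceous earth/copper interface, ΣR_partial = 0.06137 K/W.
T_interface = T_in − Q·ΣR_partial = 241 °C − (3285)(0.06137) = 39.4 °C

T = 39.4 °C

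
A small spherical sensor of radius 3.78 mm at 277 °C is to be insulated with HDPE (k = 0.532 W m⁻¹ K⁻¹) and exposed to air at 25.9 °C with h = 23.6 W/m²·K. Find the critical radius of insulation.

r_cr = 4.51 cm

For a sphere, r_cr = 2k_ins/h = 2·0.532/23.6 = 0.0451 m = 4.51 cm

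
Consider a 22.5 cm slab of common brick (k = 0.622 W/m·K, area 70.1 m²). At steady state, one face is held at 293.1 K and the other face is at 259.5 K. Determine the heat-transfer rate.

Q = 6.51 kW

Q = kA·ΔT/L = 0.622 × 70.1 × |293.1 K − 259.5 K| / 0.225 = 6510 W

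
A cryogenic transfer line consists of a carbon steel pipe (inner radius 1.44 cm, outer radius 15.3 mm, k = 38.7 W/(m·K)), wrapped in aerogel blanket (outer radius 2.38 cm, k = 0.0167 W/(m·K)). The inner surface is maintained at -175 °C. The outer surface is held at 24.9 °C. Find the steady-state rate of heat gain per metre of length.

Treat each layer as a resistance in series:
  R'_carbon steel = ln(0.0153/0.0144)/(2πk) = 0.06062/(2π·38.7) = 2.493×10^-4 m·K/W
  R'_aerogel blanket = ln(0.0238/0.0153)/(2πk) = 0.4418/(2π·0.0167) = 4.211 m·K/W
ΣR = 2.493×10^-4 + 4.211 = 4.211 m·K/W
Q' = ΔT/ΣR = (-175 °C − 24.9 °C)/4.211 = -47.5 W/m
(Negative Q' ⇒ heat flows inward; heat gain = 47.5 W/m.)

Q' = 47.5 W/m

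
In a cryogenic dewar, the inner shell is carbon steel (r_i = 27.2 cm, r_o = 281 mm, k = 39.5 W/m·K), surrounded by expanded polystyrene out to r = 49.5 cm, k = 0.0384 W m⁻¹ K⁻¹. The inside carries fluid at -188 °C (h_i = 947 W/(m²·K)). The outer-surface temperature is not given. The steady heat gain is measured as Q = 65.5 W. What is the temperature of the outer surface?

Sum the resistances:
  R_conv,in = 1/(4πr²h) = 1/(4π·0.272²·947) = 0.001136 K/W
  R_carbon steel = (1/0.272 − 1/0.281)/(4πk) = 0.1178/(4π·39.5) = 2.372×10^-4 K/W
  R_expanded polystyrene = (1/0.281 − 1/0.495)/(4πk) = 1.539/(4π·0.0384) = 3.188 K/W
ΣR = 3.190 K/W
ΔT = Q·ΣR = 65.5 × 3.190 = 208.9 K
Heat flows inward, so T_out = T_in + ΔT = -188 + 208.9 = 20.9 °C

T_out = 20.9 °C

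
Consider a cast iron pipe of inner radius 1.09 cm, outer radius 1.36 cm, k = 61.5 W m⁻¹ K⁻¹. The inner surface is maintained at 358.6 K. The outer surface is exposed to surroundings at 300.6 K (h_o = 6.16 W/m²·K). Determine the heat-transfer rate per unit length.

Resistance network (inner→outer):
  R'_cast iron = ln(0.0136/0.0109)/(2πk) = 0.2213/(2π·61.5) = 5.727×10^-4 m·K/W
  R'_conv,out = 1/(2πr h) = 1/(2π·0.0136·6.16) = 1.900 m·K/W
ΣR = 5.727×10^-4 + 1.900 = 1.901 m·K/W
Q' = ΔT/ΣR = (358.6 K − 300.6 K)/1.901 = 30.5 W/m

Q' = 30.5 W/m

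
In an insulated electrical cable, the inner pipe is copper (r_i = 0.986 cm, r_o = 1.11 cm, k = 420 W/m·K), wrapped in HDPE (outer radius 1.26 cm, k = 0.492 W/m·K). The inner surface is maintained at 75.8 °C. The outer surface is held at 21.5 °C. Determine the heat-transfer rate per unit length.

Q' = 1320 W/m

Treat each layer as a resistance in series:
  R'_copper = ln(0.0111/0.00986)/(2πk) = 0.1185/(2π·420) = 4.489×10^-5 m·K/W
  R'_HDPE = ln(0.0126/0.0111)/(2πk) = 0.1268/(2π·0.492) = 0.04100 m·K/W
ΣR = 4.489×10^-5 + 0.04100 = 0.04104 m·K/W
Q' = ΔT/ΣR = (75.8 °C − 21.5 °C)/0.04104 = 1320 W/m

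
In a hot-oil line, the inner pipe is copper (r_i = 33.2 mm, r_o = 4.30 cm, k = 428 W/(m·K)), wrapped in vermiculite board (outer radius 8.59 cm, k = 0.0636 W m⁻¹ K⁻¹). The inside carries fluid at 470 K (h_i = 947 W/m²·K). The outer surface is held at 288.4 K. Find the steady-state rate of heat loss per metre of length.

Q' = 105 W/m

Series thermal resistances, inner to outer:
  R'_conv,in = 1/(2πr h) = 1/(2π·0.0332·947) = 0.005062 m·K/W
  R'_copper = ln(0.0430/0.0332)/(2πk) = 0.2587/(2π·428) = 9.618×10^-5 m·K/W
  R'_vermiculite board = ln(0.0859/0.0430)/(2πk) = 0.6920/(2π·0.0636) = 1.732 m·K/W
ΣR = 0.005062 + 9.618×10^-5 + 1.732 = 1.737 m·K/W
Q' = ΔT/ΣR = (470 K − 288.4 K)/1.737 = 105 W/m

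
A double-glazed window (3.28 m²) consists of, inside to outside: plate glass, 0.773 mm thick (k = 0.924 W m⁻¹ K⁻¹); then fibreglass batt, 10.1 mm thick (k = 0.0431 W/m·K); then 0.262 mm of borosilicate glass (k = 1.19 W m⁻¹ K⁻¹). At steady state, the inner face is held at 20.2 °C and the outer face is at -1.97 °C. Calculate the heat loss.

Treat each layer as a resistance in series:
  R_plate glass = L/(kA) = 7.73×10^-4/(0.924·3.28) = 2.551×10^-4 K/W
  R_fibreglass batt = L/(kA) = 0.0101/(0.0431·3.28) = 0.07144 K/W
  R_borosilicate glass = L/(kA) = 2.62×10^-4/(1.19·3.28) = 6.712×10^-5 K/W
ΣR = 2.551×10^-4 + 0.07144 + 6.712×10^-5 = 0.07176 K/W
Q = ΔT/ΣR = (20.2 °C − -1.97 °C)/0.07176 = 309 W

Q = 309 W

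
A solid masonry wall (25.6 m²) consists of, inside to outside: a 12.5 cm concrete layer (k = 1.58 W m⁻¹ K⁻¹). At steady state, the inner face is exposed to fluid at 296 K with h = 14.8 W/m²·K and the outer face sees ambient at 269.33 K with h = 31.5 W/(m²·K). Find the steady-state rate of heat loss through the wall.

Q = 3830 W

Resistance network (inner→outer):
  R_conv,in = 1/(hA) = 1/(14.8·25.6) = 0.002639 K/W
  R_concrete = L/(kA) = 0.125/(1.58·25.6) = 0.003090 K/W
  R_conv,out = 1/(hA) = 1/(31.5·25.6) = 0.001240 K/W
ΣR = 0.002639 + 0.003090 + 0.001240 = 0.006969 K/W
Q = ΔT/ΣR = (296 K − 269.33 K)/0.006969 = 3830 W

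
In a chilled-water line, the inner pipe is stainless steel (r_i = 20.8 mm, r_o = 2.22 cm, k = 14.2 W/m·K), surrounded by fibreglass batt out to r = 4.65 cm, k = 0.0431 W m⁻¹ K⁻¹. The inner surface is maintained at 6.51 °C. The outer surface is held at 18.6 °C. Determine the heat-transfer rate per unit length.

Q' = 4.43 W/m

Series thermal resistances, inner to outer:
  R'_stainless steel = ln(0.0222/0.0208)/(2πk) = 0.06514/(2π·14.2) = 7.301×10^-4 m·K/W
  R'_fibreglass batt = ln(0.0465/0.0222)/(2πk) = 0.7394/(2π·0.0431) = 2.730 m·K/W
ΣR = 7.301×10^-4 + 2.730 = 2.731 m·K/W
Q' = ΔT/ΣR = (6.51 °C − 18.6 °C)/2.731 = -4.43 W/m
(Negative Q' ⇒ heat flows inward; heat gain = 4.43 W/m.)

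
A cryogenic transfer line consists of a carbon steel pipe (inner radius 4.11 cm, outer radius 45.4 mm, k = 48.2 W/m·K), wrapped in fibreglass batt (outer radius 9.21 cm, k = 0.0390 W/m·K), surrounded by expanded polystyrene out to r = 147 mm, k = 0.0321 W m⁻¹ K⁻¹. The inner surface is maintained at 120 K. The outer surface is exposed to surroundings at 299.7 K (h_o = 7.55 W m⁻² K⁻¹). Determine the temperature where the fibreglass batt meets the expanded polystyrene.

T = 217.0 K

Resistance network (inner→outer):
  R'_carbon steel = ln(0.0454/0.0411)/(2πk) = 0.09950/(2π·48.2) = 3.286×10^-4 m·K/W
  R'_fibreglass batt = ln(0.0921/0.0454)/(2πk) = 0.7074/(2π·0.0390) = 2.887 m·K/W
  R'_expanded polystyrene = ln(0.147/0.0921)/(2πk) = 0.4676/(2π·0.0321) = 2.318 m·K/W
  R'_conv,out = 1/(2πr h) = 1/(2π·0.147·7.55) = 0.1434 m·K/W
ΣR = 3.286×10^-4 + 2.887 + 2.318 + 0.1434 = 5.349 m·K/W
Q' = ΔT/ΣR = (120 K − 299.7 K)/5.349 = -33.60 W/m
From the inner boundary to the fibreglass batt/expanded polystyrene interface, ΣR_partial = 2.887 m·K/W.
T_interface = T_in − Q'·ΣR_partial = 120 K − (-33.60)(2.887) = 217.0 K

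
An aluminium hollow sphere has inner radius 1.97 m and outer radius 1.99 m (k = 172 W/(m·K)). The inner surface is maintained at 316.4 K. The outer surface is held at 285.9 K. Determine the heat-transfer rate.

Q = 12900 kW

Q = 4πk·ΔT/(1/r₁ − 1/r₂) = 4π × 172 × 30.5 / (1/1.97 − 1/1.99) = 1.29×10^7 W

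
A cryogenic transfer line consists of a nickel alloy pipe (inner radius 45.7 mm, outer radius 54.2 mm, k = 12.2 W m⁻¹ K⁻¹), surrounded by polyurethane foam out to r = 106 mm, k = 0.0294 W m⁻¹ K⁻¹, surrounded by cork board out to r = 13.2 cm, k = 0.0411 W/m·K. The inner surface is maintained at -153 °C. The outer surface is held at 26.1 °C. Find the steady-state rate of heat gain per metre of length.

Q' = 40.0 W/m

Treat each layer as a resistance in series:
  R'_nickel alloy = ln(0.0542/0.0457)/(2πk) = 0.1706/(2π·12.2) = 0.002225 m·K/W
  R'_polyurethane foam = ln(0.106/0.0542)/(2πk) = 0.6708/(2π·0.0294) = 3.631 m·K/W
  R'_cork board = ln(0.132/0.106)/(2πk) = 0.2194/(2π·0.0411) = 0.8495 m·K/W
ΣR = 0.002225 + 3.631 + 0.8495 = 4.483 m·K/W
Q' = ΔT/ΣR = (-153 °C − 26.1 °C)/4.483 = -40.0 W/m
(Negative Q' ⇒ heat flows inward; heat gain = 40.0 W/m.)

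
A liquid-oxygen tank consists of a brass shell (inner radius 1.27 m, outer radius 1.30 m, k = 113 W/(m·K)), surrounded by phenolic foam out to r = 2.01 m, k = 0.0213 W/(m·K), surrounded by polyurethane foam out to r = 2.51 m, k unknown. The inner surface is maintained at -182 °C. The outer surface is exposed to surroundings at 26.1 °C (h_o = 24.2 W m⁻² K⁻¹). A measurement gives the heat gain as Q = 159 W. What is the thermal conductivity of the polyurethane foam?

ΣR = ΔT/Q = |-182 − 26.1|/159 = 1.309 K/W
Known resistances:
  R_brass = (1/1.27 − 1/1.30)/(4πk) = 0.01817/(4π·113) = 1.280×10^-5 K/W
  R_phenolic foam = (1/1.30 − 1/2.01)/(4πk) = 0.2717/(4π·0.0213) = 1.015 K/W
  R_conv,out = 1/(4πr²h) = 1/(4π·2.51²·24.2) = 5.219×10^-4 K/W
R_polyurethane foam = ΣR − ΣR_known = 1.309 − 1.016 = 0.2930 K/W
(1/r₁−1/r₂)/(4πk) = 0.2930 ⇒ k = 0.09911/(4π·0.2930) = 0.0269 W/m·K

k = 0.0269 W/m·K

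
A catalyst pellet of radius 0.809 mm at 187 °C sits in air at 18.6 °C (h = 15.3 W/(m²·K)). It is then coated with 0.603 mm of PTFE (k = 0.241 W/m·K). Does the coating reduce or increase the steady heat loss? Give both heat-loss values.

Critical radius for a sphere: r_cr = 2k/h = 0.0315 m = 3.15 cm.
Outer radius after coating: r₂ = 8.09×10^-4 + 6.03×10^-4 = 0.001412 m.
Since r₁ < r_cr and r₂ ≤ r_cr, the coating moves toward the maximum at r_cr — heat loss rises.
Bare: R = 1/(4πr₁²h) = 7947 K/W; Q = 168.4/7947 = 0.0212 W.
Coated: R = R_cond + R_conv = 2783 K/W; Q = 168.4/2783 = 0.0605 W.

increases: 0.0212 → 0.0605 W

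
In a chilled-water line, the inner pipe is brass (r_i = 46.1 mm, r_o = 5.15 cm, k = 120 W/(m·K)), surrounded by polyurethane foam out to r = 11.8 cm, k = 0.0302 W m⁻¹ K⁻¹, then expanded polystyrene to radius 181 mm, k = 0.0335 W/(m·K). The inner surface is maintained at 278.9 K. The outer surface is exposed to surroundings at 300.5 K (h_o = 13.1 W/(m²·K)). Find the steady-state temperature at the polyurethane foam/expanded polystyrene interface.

Resistance network (inner→outer):
  R'_brass = ln(0.0515/0.0461)/(2πk) = 0.1108/(2π·120) = 1.469×10^-4 m·K/W
  R'_polyurethane foam = ln(0.118/0.0515)/(2πk) = 0.8291/(2π·0.0302) = 4.369 m·K/W
  R'_expanded polystyrene = ln(0.181/0.118)/(2πk) = 0.4278/(2π·0.0335) = 2.032 m·K/W
  R'_conv,out = 1/(2πr h) = 1/(2π·0.181·13.1) = 0.06712 m·K/W
ΣR = 1.469×10^-4 + 4.369 + 2.032 + 0.06712 = 6.468 m·K/W
Q' = ΔT/ΣR = (278.9 K − 300.5 K)/6.468 = -3.340 W/m
From the inner boundary to the polyurethane foam/expanded polystyrene interface, ΣR_partial = 4.369 m·K/W.
T_interface = T_in − Q'·ΣR_partial = 278.9 K − (-3.340)(4.369) = 293.5 K

T = 293.5 K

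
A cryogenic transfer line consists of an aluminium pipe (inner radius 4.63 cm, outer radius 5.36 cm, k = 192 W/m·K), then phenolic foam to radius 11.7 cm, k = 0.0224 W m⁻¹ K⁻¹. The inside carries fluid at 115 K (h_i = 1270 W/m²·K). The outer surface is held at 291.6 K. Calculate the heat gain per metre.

Q' = 31.8 W/m

Series thermal resistances, inner to outer:
  R'_conv,in = 1/(2πr h) = 1/(2π·0.0463·1270) = 0.002707 m·K/W
  R'_aluminium = ln(0.0536/0.0463)/(2πk) = 0.1464/(2π·192) = 1.214×10^-4 m·K/W
  R'_phenolic foam = ln(0.117/0.0536)/(2πk) = 0.7806/(2π·0.0224) = 5.546 m·K/W
ΣR = 0.002707 + 1.214×10^-4 + 5.546 = 5.549 m·K/W
Q' = ΔT/ΣR = (115 K − 291.6 K)/5.549 = -31.8 W/m
(Negative Q' ⇒ heat flows inward; heat gain = 31.8 W/m.)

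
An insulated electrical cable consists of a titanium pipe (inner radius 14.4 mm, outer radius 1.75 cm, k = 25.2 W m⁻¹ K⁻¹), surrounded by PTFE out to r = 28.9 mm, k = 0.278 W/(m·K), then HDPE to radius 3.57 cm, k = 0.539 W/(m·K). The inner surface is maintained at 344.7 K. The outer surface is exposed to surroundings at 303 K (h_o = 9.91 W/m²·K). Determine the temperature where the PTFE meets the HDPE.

T = 329.7 K

Resistance network (inner→outer):
  R'_titanium = ln(0.0175/0.0144)/(2πk) = 0.1950/(2π·25.2) = 0.001231 m·K/W
  R'_PTFE = ln(0.0289/0.0175)/(2πk) = 0.5016/(2π·0.278) = 0.2872 m·K/W
  R'_HDPE = ln(0.0357/0.0289)/(2πk) = 0.2113/(2π·0.539) = 0.06239 m·K/W
  R'_conv,out = 1/(2πr h) = 1/(2π·0.0357·9.91) = 0.4499 m·K/W
ΣR = 0.001231 + 0.2872 + 0.06239 + 0.4499 = 0.8007 m·K/W
Q' = ΔT/ΣR = (344.7 K − 303 K)/0.8007 = 52.08 W/m
From the inner boundary to the PTFE/HDPE interface, ΣR_partial = 0.2884 m·K/W.
T_interface = T_in − Q'·ΣR_partial = 344.7 K − (52.08)(0.2884) = 329.7 K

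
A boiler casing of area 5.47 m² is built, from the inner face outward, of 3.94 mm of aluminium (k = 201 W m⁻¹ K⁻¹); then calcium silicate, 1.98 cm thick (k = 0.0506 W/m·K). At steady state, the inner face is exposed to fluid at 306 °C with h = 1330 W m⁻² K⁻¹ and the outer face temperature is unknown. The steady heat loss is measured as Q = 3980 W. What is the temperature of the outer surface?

Sum the resistances:
  R_conv,in = 1/(hA) = 1/(1330·5.47) = 1.375×10^-4 K/W
  R_aluminium = L/(kA) = 0.00394/(201·5.47) = 3.584×10^-6 K/W
  R_calcium silicate = L/(kA) = 0.0198/(0.0506·5.47) = 0.07154 K/W
ΣR = 0.07168 K/W
ΔT = Q·ΣR = 3980 × 0.07168 = 285.3 K
Heat flows outward, so T_out = T_in − ΔT = 306 − 285.3 = 20.7 °C

T_out = 20.7 °C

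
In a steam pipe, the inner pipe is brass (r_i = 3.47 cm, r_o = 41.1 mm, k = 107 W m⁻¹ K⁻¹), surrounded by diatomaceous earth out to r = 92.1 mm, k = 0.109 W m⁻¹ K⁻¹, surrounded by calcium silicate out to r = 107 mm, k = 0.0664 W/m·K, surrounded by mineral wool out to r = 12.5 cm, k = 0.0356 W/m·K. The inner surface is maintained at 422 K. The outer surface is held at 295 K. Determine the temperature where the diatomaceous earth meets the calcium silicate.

Series thermal resistances, inner to outer:
  R'_brass = ln(0.0411/0.0347)/(2πk) = 0.1693/(2π·107) = 2.518×10^-4 m·K/W
  R'_diatomaceous earth = ln(0.0921/0.0411)/(2πk) = 0.8069/(2π·0.109) = 1.178 m·K/W
  R'_calcium silicate = ln(0.107/0.0921)/(2πk) = 0.1500/(2π·0.0664) = 0.3594 m·K/W
  R'_mineral wool = ln(0.125/0.107)/(2πk) = 0.1555/(2π·0.0356) = 0.6951 m·K/W
ΣR = 2.518×10^-4 + 1.178 + 0.3594 + 0.6951 = 2.233 m·K/W
Q' = ΔT/ΣR = (422 K − 295 K)/2.233 = 56.87 W/m
From the inner boundary to the diatomaceous earth/calcium silicate interface, ΣR_partial = 1.178 m·K/W.
T_interface = T_in − Q'·ΣR_partial = 422 K − (56.87)(1.178) = 355.0 K

T = 355.0 K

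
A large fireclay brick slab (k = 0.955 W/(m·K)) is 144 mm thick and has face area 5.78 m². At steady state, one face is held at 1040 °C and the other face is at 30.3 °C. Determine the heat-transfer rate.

Q = kA·ΔT/L = 0.955 × 5.78 × |1040 °C − 30.3 °C| / 0.144 = 38700 W

Q = 38.7 kW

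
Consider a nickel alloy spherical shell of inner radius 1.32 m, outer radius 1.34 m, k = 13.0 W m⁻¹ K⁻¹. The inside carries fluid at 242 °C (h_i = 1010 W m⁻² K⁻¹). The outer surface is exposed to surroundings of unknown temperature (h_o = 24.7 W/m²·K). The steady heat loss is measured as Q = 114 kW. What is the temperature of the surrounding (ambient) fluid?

T_out = 24.4 °C

Series resistances:
  R_conv,in = 1/(4πr²h) = 1/(4π·1.32²·1010) = 4.522×10^-5 K/W
  R_nickel alloy = (1/1.32 − 1/1.34)/(4πk) = 0.01131/(4π·13.0) = 6.921×10^-5 K/W
  R_conv,out = 1/(4πr²h) = 1/(4π·1.34²·24.7) = 0.001794 K/W
ΣR = 0.001909 K/W
ΔT = Q·ΣR = 1.14×10^5 × 0.001909 = 217.6 K
Heat flows outward, so T_out = T_in − ΔT = 242 − 217.6 = 24.4 °C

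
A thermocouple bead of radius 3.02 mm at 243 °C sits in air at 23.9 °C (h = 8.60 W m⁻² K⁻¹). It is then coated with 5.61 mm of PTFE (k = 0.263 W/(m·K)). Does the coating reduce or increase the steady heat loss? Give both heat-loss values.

Critical radius for a sphere: r_cr = 2k/h = 0.0612 m = 6.12 cm.
Outer radius after coating: r₂ = 0.00302 + 0.00561 = 0.00863 m.
Since r₁ < r_cr and r₂ ≤ r_cr, the coating moves toward the maximum at r_cr — heat loss rises.
Bare: R = 1/(4πr₁²h) = 1015 K/W; Q = 219.1/1015 = 0.216 W.
Coated: R = R_cond + R_conv = 189.4 K/W; Q = 219.1/189.4 = 1.16 W.

increases: 0.216 → 1.16 W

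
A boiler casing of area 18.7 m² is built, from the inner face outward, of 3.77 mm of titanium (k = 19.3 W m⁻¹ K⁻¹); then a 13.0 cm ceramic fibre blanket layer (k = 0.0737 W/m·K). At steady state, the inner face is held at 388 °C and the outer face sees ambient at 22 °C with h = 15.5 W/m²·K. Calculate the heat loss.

Treat each layer as a resistance in series:
  R_titanium = L/(kA) = 0.00377/(19.3·18.7) = 1.045×10^-5 K/W
  R_ceramic fibre blanket = L/(kA) = 0.130/(0.0737·18.7) = 0.09433 K/W
  R_conv,out = 1/(hA) = 1/(15.5·18.7) = 0.003450 K/W
ΣR = 1.045×10^-5 + 0.09433 + 0.003450 = 0.09779 K/W
Q = ΔT/ΣR = (388 °C − 22 °C)/0.09779 = 3740 W

Q = 3.74 kW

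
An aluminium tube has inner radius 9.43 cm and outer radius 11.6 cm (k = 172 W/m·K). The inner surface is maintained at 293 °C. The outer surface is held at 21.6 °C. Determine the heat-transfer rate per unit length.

Q' = 2πk·ΔT/ln(r₂/r₁) = 2π × 172 × 271.4 / ln(0.116/0.0943) = 1.42×10^6 W/m

Q' = 1420 kW/m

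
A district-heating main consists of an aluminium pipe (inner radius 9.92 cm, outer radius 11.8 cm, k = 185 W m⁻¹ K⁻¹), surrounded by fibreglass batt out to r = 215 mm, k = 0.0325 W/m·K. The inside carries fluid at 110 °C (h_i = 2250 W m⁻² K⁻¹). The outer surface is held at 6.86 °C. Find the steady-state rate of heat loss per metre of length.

Q' = 35.1 W/m

Series thermal resistances, inner to outer:
  R'_conv,in = 1/(2πr h) = 1/(2π·0.0992·2250) = 7.131×10^-4 m·K/W
  R'_aluminium = ln(0.118/0.0992)/(2πk) = 0.1735/(2π·185) = 1.493×10^-4 m·K/W
  R'_fibreglass batt = ln(0.215/0.118)/(2πk) = 0.6000/(2π·0.0325) = 2.938 m·K/W
ΣR = 7.131×10^-4 + 1.493×10^-4 + 2.938 = 2.939 m·K/W
Q' = ΔT/ΣR = (110 °C − 6.86 °C)/2.939 = 35.1 W/m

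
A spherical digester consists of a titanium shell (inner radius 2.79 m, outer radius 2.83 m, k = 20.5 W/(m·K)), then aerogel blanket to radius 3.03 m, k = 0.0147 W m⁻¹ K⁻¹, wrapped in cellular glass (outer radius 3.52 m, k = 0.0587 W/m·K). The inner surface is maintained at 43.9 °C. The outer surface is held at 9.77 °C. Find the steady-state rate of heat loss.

Treat each layer as a resistance in series:
  R_titanium = (1/2.79 − 1/2.83)/(4πk) = 0.005066/(4π·20.5) = 1.967×10^-5 K/W
  R_aerogel blanket = (1/2.83 − 1/3.03)/(4πk) = 0.02332/(4π·0.0147) = 0.1263 K/W
  R_cellular glass = (1/3.03 − 1/3.52)/(4πk) = 0.04594/(4π·0.0587) = 0.06228 K/W
ΣR = 1.967×10^-5 + 0.1263 + 0.06228 = 0.1886 K/W
Q = ΔT/ΣR = (43.9 °C − 9.77 °C)/0.1886 = 181 W

Q = 181 W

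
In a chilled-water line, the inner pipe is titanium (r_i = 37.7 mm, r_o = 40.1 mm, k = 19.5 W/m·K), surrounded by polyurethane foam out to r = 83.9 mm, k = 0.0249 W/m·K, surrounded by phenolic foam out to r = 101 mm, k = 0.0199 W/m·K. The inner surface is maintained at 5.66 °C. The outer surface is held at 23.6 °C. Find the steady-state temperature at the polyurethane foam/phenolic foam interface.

T = 19.3 °C

Treat each layer as a resistance in series:
  R'_titanium = ln(0.0401/0.0377)/(2πk) = 0.06172/(2π·19.5) = 5.037×10^-4 m·K/W
  R'_polyurethane foam = ln(0.0839/0.0401)/(2πk) = 0.7382/(2π·0.0249) = 4.719 m·K/W
  R'_phenolic foam = ln(0.101/0.0839)/(2πk) = 0.1855/(2π·0.0199) = 1.484 m·K/W
ΣR = 5.037×10^-4 + 4.719 + 1.484 = 6.204 m·K/W
Q' = ΔT/ΣR = (5.66 °C − 23.6 °C)/6.204 = -2.892 W/m
From the inner boundary to the polyurethane foam/phenolic foam interface, ΣR_partial = 4.720 m·K/W.
T_interface = T_in − Q'·ΣR_partial = 5.66 °C − (-2.892)(4.720) = 19.3 °C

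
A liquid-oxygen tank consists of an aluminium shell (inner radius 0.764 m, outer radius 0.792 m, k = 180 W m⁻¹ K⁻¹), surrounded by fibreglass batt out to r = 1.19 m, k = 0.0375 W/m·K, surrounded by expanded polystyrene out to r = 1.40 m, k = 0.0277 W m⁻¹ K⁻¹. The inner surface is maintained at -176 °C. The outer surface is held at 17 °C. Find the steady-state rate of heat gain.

Treat each layer as a resistance in series:
  R_aluminium = (1/0.764 − 1/0.792)/(4πk) = 0.04627/(4π·180) = 2.046×10^-5 K/W
  R_fibreglass batt = (1/0.792 − 1/1.19)/(4πk) = 0.4223/(4π·0.0375) = 0.8961 K/W
  R_expanded polystyrene = (1/1.19 − 1/1.40)/(4πk) = 0.1261/(4π·0.0277) = 0.3621 K/W
ΣR = 2.046×10^-5 + 0.8961 + 0.3621 = 1.258 K/W
Q = ΔT/ΣR = (-176 °C − 17 °C)/1.258 = -153 W
(Negative Q ⇒ heat flows inward; heat gain = 153 W.)

Q = 153 W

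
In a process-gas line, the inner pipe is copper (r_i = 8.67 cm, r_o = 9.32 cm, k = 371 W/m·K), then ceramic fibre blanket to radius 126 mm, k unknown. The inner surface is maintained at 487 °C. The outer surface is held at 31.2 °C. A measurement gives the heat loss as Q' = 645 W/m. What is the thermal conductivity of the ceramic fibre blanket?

ΣR = ΔT/Q' = |487 − 31.2|/645 = 0.7067 m·K/W
Known resistances:
  R'_copper = ln(0.0932/0.0867)/(2πk) = 0.07229/(2π·371) = 3.101×10^-5 m·K/W
R_ceramic fibre blanket = ΣR − ΣR_known = 0.7067 − 3.101×10^-5 = 0.7067 m·K/W
ln(r₂/r₁)/(2πk) = 0.7067 ⇒ k = 0.3015/(2π·0.7067) = 0.0679 W/m·K

k = 0.0679 W/m·K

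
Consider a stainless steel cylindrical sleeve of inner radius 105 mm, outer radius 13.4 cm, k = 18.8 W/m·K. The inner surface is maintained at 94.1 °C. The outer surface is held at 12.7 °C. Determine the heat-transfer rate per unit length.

Q' = 2πk·ΔT/ln(r₂/r₁) = 2π × 18.8 × 81.4 / ln(0.134/0.105) = 39400 W/m

Q' = 39400 W/m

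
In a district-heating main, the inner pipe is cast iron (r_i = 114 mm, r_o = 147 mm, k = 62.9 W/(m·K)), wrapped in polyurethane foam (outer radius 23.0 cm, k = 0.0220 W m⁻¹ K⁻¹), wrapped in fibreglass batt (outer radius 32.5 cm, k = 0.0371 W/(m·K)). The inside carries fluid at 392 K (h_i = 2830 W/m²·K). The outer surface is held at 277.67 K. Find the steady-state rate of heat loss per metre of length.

Series thermal resistances, inner to outer:
  R'_conv,in = 1/(2πr h) = 1/(2π·0.114·2830) = 4.933×10^-4 m·K/W
  R'_cast iron = ln(0.147/0.114)/(2πk) = 0.2542/(2π·62.9) = 6.433×10^-4 m·K/W
  R'_polyurethane foam = ln(0.230/0.147)/(2πk) = 0.4476/(2π·0.0220) = 3.238 m·K/W
  R'_fibreglass batt = ln(0.325/0.230)/(2πk) = 0.3457/(2π·0.0371) = 1.483 m·K/W
ΣR = 4.933×10^-4 + 6.433×10^-4 + 3.238 + 1.483 = 4.722 m·K/W
Q' = ΔT/ΣR = (392 K − 277.67 K)/4.722 = 24.2 W/m

Q' = 24.2 W/m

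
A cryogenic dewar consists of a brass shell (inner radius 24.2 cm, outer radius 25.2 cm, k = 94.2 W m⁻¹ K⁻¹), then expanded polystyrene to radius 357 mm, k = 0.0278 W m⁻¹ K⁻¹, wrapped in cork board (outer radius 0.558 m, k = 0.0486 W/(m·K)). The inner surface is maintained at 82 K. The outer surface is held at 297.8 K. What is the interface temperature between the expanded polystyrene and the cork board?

T = 226.4 K

Resistance network (inner→outer):
  R_brass = (1/0.242 − 1/0.252)/(4πk) = 0.1640/(4π·94.2) = 1.385×10^-4 K/W
  R_expanded polystyrene = (1/0.252 − 1/0.357)/(4πk) = 1.167/(4π·0.0278) = 3.341 K/W
  R_cork board = (1/0.357 − 1/0.558)/(4πk) = 1.009/(4π·0.0486) = 1.652 K/W
ΣR = 1.385×10^-4 + 3.341 + 1.652 = 4.993 K/W
Q = ΔT/ΣR = (82 K − 297.8 K)/4.993 = -43.22 W
From the inner boundary to the expanded polystyrene/cork board interface, ΣR_partial = 3.341 K/W.
T_interface = T_in − Q·ΣR_partial = 82 K − (-43.22)(3.341) = 226.4 K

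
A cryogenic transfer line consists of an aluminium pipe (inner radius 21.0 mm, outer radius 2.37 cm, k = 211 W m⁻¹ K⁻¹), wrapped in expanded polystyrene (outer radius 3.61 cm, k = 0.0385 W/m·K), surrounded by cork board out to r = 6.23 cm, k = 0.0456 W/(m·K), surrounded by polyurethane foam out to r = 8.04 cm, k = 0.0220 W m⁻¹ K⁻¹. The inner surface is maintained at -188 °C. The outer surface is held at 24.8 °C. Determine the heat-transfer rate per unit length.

Treat each layer as a resistance in series:
  R'_aluminium = ln(0.0237/0.0210)/(2πk) = 0.1210/(2π·211) = 9.123×10^-5 m·K/W
  R'_expanded polystyrene = ln(0.0361/0.0237)/(2πk) = 0.4208/(2π·0.0385) = 1.740 m·K/W
  R'_cork board = ln(0.0623/0.0361)/(2πk) = 0.5457/(2π·0.0456) = 1.905 m·K/W
  R'_polyurethane foam = ln(0.0804/0.0623)/(2πk) = 0.2551/(2π·0.0220) = 1.845 m·K/W
ΣR = 9.123×10^-5 + 1.740 + 1.905 + 1.845 = 5.490 m·K/W
Q' = ΔT/ΣR = (-188 °C − 24.8 °C)/5.490 = -38.8 W/m
(Negative Q' ⇒ heat flows inward; heat gain = 38.8 W/m.)

Q' = 38.8 W/m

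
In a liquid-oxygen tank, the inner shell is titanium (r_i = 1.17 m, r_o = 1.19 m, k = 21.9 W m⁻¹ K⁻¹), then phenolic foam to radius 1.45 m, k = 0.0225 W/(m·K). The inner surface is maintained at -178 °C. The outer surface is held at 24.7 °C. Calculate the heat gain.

Treat each layer as a resistance in series:
  R_titanium = (1/1.17 − 1/1.19)/(4πk) = 0.01436/(4π·21.9) = 5.220×10^-5 K/W
  R_phenolic foam = (1/1.19 − 1/1.45)/(4πk) = 0.1507/(4π·0.0225) = 0.5329 K/W
ΣR = 5.220×10^-5 + 0.5329 = 0.5330 K/W
Q = ΔT/ΣR = (-178 °C − 24.7 °C)/0.5330 = -380 W
(Negative Q ⇒ heat flows inward; heat gain = 380 W.)

Q = 380 W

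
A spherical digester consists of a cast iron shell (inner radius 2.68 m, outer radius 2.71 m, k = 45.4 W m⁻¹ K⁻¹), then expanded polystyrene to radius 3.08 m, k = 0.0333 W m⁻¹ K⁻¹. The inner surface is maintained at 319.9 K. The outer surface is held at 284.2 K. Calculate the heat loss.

Series thermal resistances, inner to outer:
  R_cast iron = (1/2.68 − 1/2.71)/(4πk) = 0.004131/(4π·45.4) = 7.240×10^-6 K/W
  R_expanded polystyrene = (1/2.71 − 1/3.08)/(4πk) = 0.04433/(4π·0.0333) = 0.1059 K/W
ΣR = 7.240×10^-6 + 0.1059 = 0.1059 K/W
Q = ΔT/ΣR = (319.9 K − 284.2 K)/0.1059 = 337 W

Q = 337 W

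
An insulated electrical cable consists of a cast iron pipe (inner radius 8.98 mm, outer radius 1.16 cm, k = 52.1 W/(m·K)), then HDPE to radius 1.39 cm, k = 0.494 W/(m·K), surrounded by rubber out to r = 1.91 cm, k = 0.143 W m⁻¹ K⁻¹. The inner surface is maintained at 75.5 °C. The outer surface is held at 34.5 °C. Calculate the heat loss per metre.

Series thermal resistances, inner to outer:
  R'_cast iron = ln(0.0116/0.00898)/(2πk) = 0.2560/(2π·52.1) = 7.820×10^-4 m·K/W
  R'_HDPE = ln(0.0139/0.0116)/(2πk) = 0.1809/(2π·0.494) = 0.05828 m·K/W
  R'_rubber = ln(0.0191/0.0139)/(2πk) = 0.3178/(2π·0.143) = 0.3537 m·K/W
ΣR = 7.820×10^-4 + 0.05828 + 0.3537 = 0.4128 m·K/W
Q' = ΔT/ΣR = (75.5 °C − 34.5 °C)/0.4128 = 99.3 W/m

Q' = 99.3 W/m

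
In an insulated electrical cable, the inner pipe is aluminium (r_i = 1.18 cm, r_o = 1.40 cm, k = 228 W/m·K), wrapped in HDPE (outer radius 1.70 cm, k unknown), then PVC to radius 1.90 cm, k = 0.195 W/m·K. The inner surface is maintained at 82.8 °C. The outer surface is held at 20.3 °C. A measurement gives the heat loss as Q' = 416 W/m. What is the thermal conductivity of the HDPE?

ΣR = ΔT/Q' = |82.8 − 20.3|/416 = 0.1502 m·K/W
Known resistances:
  R'_aluminium = ln(0.0140/0.0118)/(2πk) = 0.1710/(2π·228) = 1.193×10^-4 m·K/W
  R'_PVC = ln(0.0190/0.0170)/(2πk) = 0.1112/(2π·0.195) = 0.09078 m·K/W
R_HDPE = ΣR − ΣR_known = 0.1502 − 0.09090 = 0.05930 m·K/W
ln(r₂/r₁)/(2πk) = 0.05930 ⇒ k = 0.1942/(2π·0.05930) = 0.521 W/m·K

k = 0.521 W/m·K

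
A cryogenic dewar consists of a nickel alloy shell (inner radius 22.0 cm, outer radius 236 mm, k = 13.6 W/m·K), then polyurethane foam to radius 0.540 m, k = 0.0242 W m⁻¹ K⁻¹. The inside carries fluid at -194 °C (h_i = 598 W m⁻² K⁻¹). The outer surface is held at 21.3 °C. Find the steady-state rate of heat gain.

Resistance network (inner→outer):
  R_conv,in = 1/(4πr²h) = 1/(4π·0.220²·598) = 0.002749 K/W
  R_nickel alloy = (1/0.220 − 1/0.236)/(4πk) = 0.3082/(4π·13.6) = 0.001803 K/W
  R_polyurethane foam = (1/0.236 − 1/0.540)/(4πk) = 2.385/(4π·0.0242) = 7.844 K/W
ΣR = 0.002749 + 0.001803 + 7.844 = 7.849 K/W
Q = ΔT/ΣR = (-194 °C − 21.3 °C)/7.849 = -27.4 W
(Negative Q ⇒ heat flows inward; heat gain = 27.4 W.)

Q = 27.4 W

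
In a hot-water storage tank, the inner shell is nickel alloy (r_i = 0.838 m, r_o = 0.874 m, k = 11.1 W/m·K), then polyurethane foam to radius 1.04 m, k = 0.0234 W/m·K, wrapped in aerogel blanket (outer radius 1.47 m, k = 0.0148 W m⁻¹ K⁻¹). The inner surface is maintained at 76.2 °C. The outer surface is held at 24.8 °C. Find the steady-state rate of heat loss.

Q = 24.1 W

Series thermal resistances, inner to outer:
  R_nickel alloy = (1/0.838 − 1/0.874)/(4πk) = 0.04915/(4π·11.1) = 3.524×10^-4 K/W
  R_polyurethane foam = (1/0.874 − 1/1.04)/(4πk) = 0.1826/(4π·0.0234) = 0.6211 K/W
  R_aerogel blanket = (1/1.04 − 1/1.47)/(4πk) = 0.2813/(4π·0.0148) = 1.512 K/W
ΣR = 3.524×10^-4 + 0.6211 + 1.512 = 2.133 K/W
Q = ΔT/ΣR = (76.2 °C − 24.8 °C)/2.133 = 24.1 W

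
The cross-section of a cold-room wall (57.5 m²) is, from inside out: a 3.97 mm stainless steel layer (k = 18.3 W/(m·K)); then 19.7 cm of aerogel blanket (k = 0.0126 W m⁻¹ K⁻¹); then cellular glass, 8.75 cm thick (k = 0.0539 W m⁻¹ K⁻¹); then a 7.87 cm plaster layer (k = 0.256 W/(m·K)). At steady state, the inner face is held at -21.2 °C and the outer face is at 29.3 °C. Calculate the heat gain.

Q = 165 W

Series thermal resistances, inner to outer:
  R_stainless steel = L/(kA) = 0.00397/(18.3·57.5) = 3.773×10^-6 K/W
  R_aerogel blanket = L/(kA) = 0.197/(0.0126·57.5) = 0.2719 K/W
  R_cellular glass = L/(kA) = 0.0875/(0.0539·57.5) = 0.02823 K/W
  R_plaster = L/(kA) = 0.0787/(0.256·57.5) = 0.005346 K/W
ΣR = 3.773×10^-6 + 0.2719 + 0.02823 + 0.005346 = 0.3055 K/W
Q = ΔT/ΣR = (-21.2 °C − 29.3 °C)/0.3055 = -165 W
(Negative Q ⇒ heat flows inward; heat gain = 165 W.)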